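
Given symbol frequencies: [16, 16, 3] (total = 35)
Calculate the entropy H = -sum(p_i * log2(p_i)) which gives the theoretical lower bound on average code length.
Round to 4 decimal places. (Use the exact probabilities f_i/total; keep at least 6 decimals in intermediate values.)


Per-symbol terms -p_i * log2(p_i) with p_i = f_i/35:
  p = 16/35 = 0.457143: log2(p) = -1.129283, -p*log2(p) = 0.516244
  p = 16/35 = 0.457143: log2(p) = -1.129283, -p*log2(p) = 0.516244
  p = 3/35 = 0.085714: log2(p) = -3.544321, -p*log2(p) = 0.303799
H = 0.516244 + 0.516244 + 0.303799 = 1.336287

H = 1.3363 bits/symbol


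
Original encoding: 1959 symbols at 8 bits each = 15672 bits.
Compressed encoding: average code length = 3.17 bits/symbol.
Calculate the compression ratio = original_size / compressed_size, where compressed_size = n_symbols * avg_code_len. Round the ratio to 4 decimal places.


original_size = n_symbols * orig_bits = 1959 * 8 = 15672 bits
compressed_size = n_symbols * avg_code_len = 1959 * 3.17 = 6210.03 bits
ratio = original_size / compressed_size = 15672 / 6210.03 = 2.5237

Compression ratio = 2.5237


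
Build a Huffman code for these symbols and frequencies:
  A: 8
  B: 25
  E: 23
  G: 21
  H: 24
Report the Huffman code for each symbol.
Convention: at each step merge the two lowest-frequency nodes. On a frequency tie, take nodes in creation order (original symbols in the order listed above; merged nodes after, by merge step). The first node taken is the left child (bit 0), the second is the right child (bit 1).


Huffman tree construction:
Step 1: Merge A(8) + G(21) = 29
Step 2: Merge E(23) + H(24) = 47
Step 3: Merge B(25) + (A+G)(29) = 54
Step 4: Merge (E+H)(47) + (B+(A+G))(54) = 101
Read each symbol's code off the tree from the root (left child = 0, right child = 1).

Codes:
  A: 110 (length 3)
  B: 10 (length 2)
  E: 00 (length 2)
  G: 111 (length 3)
  H: 01 (length 2)
Average code length: 231/101 = 2.2871 bits/symbol


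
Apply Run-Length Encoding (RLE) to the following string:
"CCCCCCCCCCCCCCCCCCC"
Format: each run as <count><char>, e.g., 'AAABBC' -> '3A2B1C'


Scanning runs left to right:
  i=0: run of 'C' x 19 -> '19C'

RLE = 19C


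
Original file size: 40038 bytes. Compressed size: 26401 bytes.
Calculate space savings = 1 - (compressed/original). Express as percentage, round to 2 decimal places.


ratio = compressed/original = 26401/40038 = 0.659399
savings = 1 - ratio = 1 - 0.659399 = 0.340601
as a percentage: 0.340601 * 100 = 34.06%

Space savings = 1 - 26401/40038 = 34.06%


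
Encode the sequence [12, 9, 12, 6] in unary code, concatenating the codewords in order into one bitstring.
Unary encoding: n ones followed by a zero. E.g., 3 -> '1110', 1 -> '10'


Encode each number as n ones followed by a terminating 0:
  12 -> 1111111111110 (13 bits)
  9 -> 1111111110 (10 bits)
  12 -> 1111111111110 (13 bits)
  6 -> 1111110 (7 bits)
Total length = 13 + 10 + 13 + 7 = 43 bits.

Unary([12, 9, 12, 6]) = 1111111111110111111111011111111111101111110 (43 bits)


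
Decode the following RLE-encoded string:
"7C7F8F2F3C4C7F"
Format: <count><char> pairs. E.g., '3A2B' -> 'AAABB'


Expanding each <count><char> pair:
  7C -> 'CCCCCCC'
  7F -> 'FFFFFFF'
  8F -> 'FFFFFFFF'
  2F -> 'FF'
  3C -> 'CCC'
  4C -> 'CCCC'
  7F -> 'FFFFFFF'

Decoded = CCCCCCCFFFFFFFFFFFFFFFFFCCCCCCCFFFFFFF


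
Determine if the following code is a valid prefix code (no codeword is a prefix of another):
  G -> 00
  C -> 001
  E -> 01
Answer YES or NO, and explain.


Checking each pair (does one codeword prefix another?):
  G='00' vs C='001': prefix -- VIOLATION

NO -- this is NOT a valid prefix code. G (00) is a prefix of C (001).


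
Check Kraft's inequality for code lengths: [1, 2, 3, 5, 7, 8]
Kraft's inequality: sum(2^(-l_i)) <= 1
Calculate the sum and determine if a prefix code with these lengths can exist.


Sum = 2^(-1) + 2^(-2) + 2^(-3) + 2^(-5) + 2^(-7) + 2^(-8)
    = 0.5 + 0.25 + 0.125 + 0.03125 + 0.0078125 + 0.00390625
    = 235/256 = 0.91796875
Since 0.91796875 <= 1, Kraft's inequality IS satisfied.
A prefix code with these lengths CAN exist.

Kraft sum = 0.91796875. Satisfied.


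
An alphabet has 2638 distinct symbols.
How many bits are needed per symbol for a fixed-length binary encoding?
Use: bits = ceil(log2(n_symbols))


log2(2638) = 11.3652
Bracket: 2^11 = 2048 < 2638 <= 2^12 = 4096
So ceil(log2(2638)) = 12

bits = ceil(log2(2638)) = ceil(11.3652) = 12 bits


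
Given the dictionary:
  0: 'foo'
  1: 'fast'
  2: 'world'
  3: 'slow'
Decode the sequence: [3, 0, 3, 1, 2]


Look up each index in the dictionary:
  3 -> 'slow'
  0 -> 'foo'
  3 -> 'slow'
  1 -> 'fast'
  2 -> 'world'

Decoded: "slow foo slow fast world"


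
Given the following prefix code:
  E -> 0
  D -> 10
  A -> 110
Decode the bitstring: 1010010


Decoding step by step:
Bits 10 -> D
Bits 10 -> D
Bits 0 -> E
Bits 10 -> D


Decoded message: DDED


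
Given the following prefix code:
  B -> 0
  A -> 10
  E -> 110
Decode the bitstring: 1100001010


Decoding step by step:
Bits 110 -> E
Bits 0 -> B
Bits 0 -> B
Bits 0 -> B
Bits 10 -> A
Bits 10 -> A


Decoded message: EBBBAA


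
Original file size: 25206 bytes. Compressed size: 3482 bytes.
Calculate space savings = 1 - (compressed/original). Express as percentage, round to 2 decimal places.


ratio = compressed/original = 3482/25206 = 0.138142
savings = 1 - ratio = 1 - 0.138142 = 0.861858
as a percentage: 0.861858 * 100 = 86.19%

Space savings = 1 - 3482/25206 = 86.19%


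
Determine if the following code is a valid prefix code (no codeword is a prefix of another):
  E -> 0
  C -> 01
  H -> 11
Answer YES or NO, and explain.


Checking each pair (does one codeword prefix another?):
  E='0' vs C='01': prefix -- VIOLATION

NO -- this is NOT a valid prefix code. E (0) is a prefix of C (01).


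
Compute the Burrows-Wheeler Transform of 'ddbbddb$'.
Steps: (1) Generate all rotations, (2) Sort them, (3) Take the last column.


Rotations (sorted):
  0: $ddbbddb -> last char: b
  1: b$ddbbdd -> last char: d
  2: bbddb$dd -> last char: d
  3: bddb$ddb -> last char: b
  4: db$ddbbd -> last char: d
  5: dbbddb$d -> last char: d
  6: ddb$ddbb -> last char: b
  7: ddbbddb$ -> last char: $


BWT = bddbddb$


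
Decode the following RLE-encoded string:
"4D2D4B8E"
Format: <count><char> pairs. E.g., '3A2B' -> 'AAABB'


Expanding each <count><char> pair:
  4D -> 'DDDD'
  2D -> 'DD'
  4B -> 'BBBB'
  8E -> 'EEEEEEEE'

Decoded = DDDDDDBBBBEEEEEEEE


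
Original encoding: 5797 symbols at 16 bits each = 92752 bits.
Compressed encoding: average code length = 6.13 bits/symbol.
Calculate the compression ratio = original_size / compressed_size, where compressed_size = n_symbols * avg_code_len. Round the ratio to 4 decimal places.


original_size = n_symbols * orig_bits = 5797 * 16 = 92752 bits
compressed_size = n_symbols * avg_code_len = 5797 * 6.13 = 35535.61 bits
ratio = original_size / compressed_size = 92752 / 35535.61 = 2.6101

Compression ratio = 2.6101


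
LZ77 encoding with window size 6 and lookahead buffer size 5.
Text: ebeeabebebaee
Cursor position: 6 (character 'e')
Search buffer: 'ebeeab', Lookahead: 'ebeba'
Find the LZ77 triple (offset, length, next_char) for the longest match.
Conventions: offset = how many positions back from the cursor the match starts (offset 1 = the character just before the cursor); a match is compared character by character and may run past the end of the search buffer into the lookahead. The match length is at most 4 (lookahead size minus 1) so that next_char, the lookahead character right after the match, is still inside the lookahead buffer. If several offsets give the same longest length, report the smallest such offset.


Try each offset into the search buffer:
  offset=1 (pos 5, char 'b'): match length 0
  offset=2 (pos 4, char 'a'): match length 0
  offset=3 (pos 3, char 'e'): match length 1
  offset=4 (pos 2, char 'e'): match length 1
  offset=5 (pos 1, char 'b'): match length 0
  offset=6 (pos 0, char 'e'): match length 3
Longest match has length 3 at offset 6.
next_char = character at position 6 + 3 = 9 -> 'b'

Best match: offset=6, length=3 (matching 'ebe' starting at position 0)
LZ77 triple: (6, 3, 'b')


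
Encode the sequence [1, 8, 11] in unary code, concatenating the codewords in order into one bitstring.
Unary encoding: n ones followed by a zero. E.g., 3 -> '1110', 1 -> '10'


Encode each number as n ones followed by a terminating 0:
  1 -> 10 (2 bits)
  8 -> 111111110 (9 bits)
  11 -> 111111111110 (12 bits)
Total length = 2 + 9 + 12 = 23 bits.

Unary([1, 8, 11]) = 10111111110111111111110 (23 bits)


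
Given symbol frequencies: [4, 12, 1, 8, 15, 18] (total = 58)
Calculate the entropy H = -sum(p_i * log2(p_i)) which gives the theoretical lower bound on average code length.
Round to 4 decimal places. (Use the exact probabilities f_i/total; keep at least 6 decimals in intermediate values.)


Per-symbol terms -p_i * log2(p_i) with p_i = f_i/58:
  p = 4/58 = 0.068966: log2(p) = -3.857981, -p*log2(p) = 0.266068
  p = 12/58 = 0.206897: log2(p) = -2.273018, -p*log2(p) = 0.470280
  p = 1/58 = 0.017241: log2(p) = -5.857981, -p*log2(p) = 0.101000
  p = 8/58 = 0.137931: log2(p) = -2.857981, -p*log2(p) = 0.394204
  p = 15/58 = 0.258621: log2(p) = -1.951090, -p*log2(p) = 0.504592
  p = 18/58 = 0.310345: log2(p) = -1.688056, -p*log2(p) = 0.523879
H = 0.266068 + 0.470280 + 0.101000 + 0.394204 + 0.504592 + 0.523879 = 2.260023

H = 2.26 bits/symbol


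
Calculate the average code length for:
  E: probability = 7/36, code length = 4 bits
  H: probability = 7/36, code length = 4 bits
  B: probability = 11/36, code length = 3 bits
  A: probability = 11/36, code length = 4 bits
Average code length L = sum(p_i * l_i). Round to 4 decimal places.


Weighted contributions p_i * l_i:
  E: (7/36) * 4 = 28/36
  H: (7/36) * 4 = 28/36
  B: (11/36) * 3 = 33/36
  A: (11/36) * 4 = 44/36
Sum = (28 + 28 + 33 + 44)/36 = 133/36

L = 133/36 = 3.6944 bits/symbol


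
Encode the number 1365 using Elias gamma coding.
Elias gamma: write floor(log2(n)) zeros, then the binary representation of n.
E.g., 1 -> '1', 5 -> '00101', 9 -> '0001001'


num_bits = floor(log2(1365)) + 1 = 11
leading_zeros = num_bits - 1 = 10
binary(1365) = 10101010101

Elias gamma(1365) = '0000000000' + '10101010101' = 000000000010101010101 (21 bits)


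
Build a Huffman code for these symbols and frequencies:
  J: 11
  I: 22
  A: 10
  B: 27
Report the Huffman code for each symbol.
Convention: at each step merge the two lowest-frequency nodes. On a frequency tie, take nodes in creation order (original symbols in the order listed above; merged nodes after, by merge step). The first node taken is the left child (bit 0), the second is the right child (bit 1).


Huffman tree construction:
Step 1: Merge A(10) + J(11) = 21
Step 2: Merge (A+J)(21) + I(22) = 43
Step 3: Merge B(27) + ((A+J)+I)(43) = 70
Read each symbol's code off the tree from the root (left child = 0, right child = 1).

Codes:
  J: 101 (length 3)
  I: 11 (length 2)
  A: 100 (length 3)
  B: 0 (length 1)
Average code length: 134/70 = 1.9143 bits/symbol


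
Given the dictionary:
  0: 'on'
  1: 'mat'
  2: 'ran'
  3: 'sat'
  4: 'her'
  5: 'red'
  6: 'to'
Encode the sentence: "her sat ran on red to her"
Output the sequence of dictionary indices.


Look up each word in the dictionary:
  'her' -> 4
  'sat' -> 3
  'ran' -> 2
  'on' -> 0
  'red' -> 5
  'to' -> 6
  'her' -> 4

Encoded: [4, 3, 2, 0, 5, 6, 4]


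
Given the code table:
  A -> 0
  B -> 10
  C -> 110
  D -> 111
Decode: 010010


Decoding:
0 -> A
10 -> B
0 -> A
10 -> B


Result: ABAB


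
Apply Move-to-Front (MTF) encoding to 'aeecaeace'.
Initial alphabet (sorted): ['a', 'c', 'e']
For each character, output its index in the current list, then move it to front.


MTF encoding:
'a': index 0 in ['a', 'c', 'e'] -> ['a', 'c', 'e']
'e': index 2 in ['a', 'c', 'e'] -> ['e', 'a', 'c']
'e': index 0 in ['e', 'a', 'c'] -> ['e', 'a', 'c']
'c': index 2 in ['e', 'a', 'c'] -> ['c', 'e', 'a']
'a': index 2 in ['c', 'e', 'a'] -> ['a', 'c', 'e']
'e': index 2 in ['a', 'c', 'e'] -> ['e', 'a', 'c']
'a': index 1 in ['e', 'a', 'c'] -> ['a', 'e', 'c']
'c': index 2 in ['a', 'e', 'c'] -> ['c', 'a', 'e']
'e': index 2 in ['c', 'a', 'e'] -> ['e', 'c', 'a']


Output: [0, 2, 0, 2, 2, 2, 1, 2, 2]


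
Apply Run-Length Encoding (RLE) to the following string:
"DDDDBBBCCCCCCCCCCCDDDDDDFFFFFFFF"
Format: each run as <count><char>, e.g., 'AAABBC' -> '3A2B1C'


Scanning runs left to right:
  i=0: run of 'D' x 4 -> '4D'
  i=4: run of 'B' x 3 -> '3B'
  i=7: run of 'C' x 11 -> '11C'
  i=18: run of 'D' x 6 -> '6D'
  i=24: run of 'F' x 8 -> '8F'

RLE = 4D3B11C6D8F


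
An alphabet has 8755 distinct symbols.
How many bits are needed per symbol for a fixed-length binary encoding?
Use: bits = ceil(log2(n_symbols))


log2(8755) = 13.0959
Bracket: 2^13 = 8192 < 8755 <= 2^14 = 16384
So ceil(log2(8755)) = 14

bits = ceil(log2(8755)) = ceil(13.0959) = 14 bits


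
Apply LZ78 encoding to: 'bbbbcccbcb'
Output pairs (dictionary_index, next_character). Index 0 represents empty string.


LZ78 encoding steps:
Dictionary: {0: ''}
Step 1: w='' (idx 0), next='b' -> output (0, 'b'), add 'b' as idx 1
Step 2: w='b' (idx 1), next='b' -> output (1, 'b'), add 'bb' as idx 2
Step 3: w='b' (idx 1), next='c' -> output (1, 'c'), add 'bc' as idx 3
Step 4: w='' (idx 0), next='c' -> output (0, 'c'), add 'c' as idx 4
Step 5: w='c' (idx 4), next='b' -> output (4, 'b'), add 'cb' as idx 5
Step 6: w='cb' (idx 5), end of input -> output (5, '')


Encoded: [(0, 'b'), (1, 'b'), (1, 'c'), (0, 'c'), (4, 'b'), (5, '')]


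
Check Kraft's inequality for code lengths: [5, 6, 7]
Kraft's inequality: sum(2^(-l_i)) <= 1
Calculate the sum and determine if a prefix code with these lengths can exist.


Sum = 2^(-5) + 2^(-6) + 2^(-7)
    = 0.03125 + 0.015625 + 0.0078125
    = 7/128 = 0.0546875
Since 0.0546875 <= 1, Kraft's inequality IS satisfied.
A prefix code with these lengths CAN exist.

Kraft sum = 0.0546875. Satisfied.


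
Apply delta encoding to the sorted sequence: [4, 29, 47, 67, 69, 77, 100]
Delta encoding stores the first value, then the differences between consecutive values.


First value: 4
Deltas:
  29 - 4 = 25
  47 - 29 = 18
  67 - 47 = 20
  69 - 67 = 2
  77 - 69 = 8
  100 - 77 = 23


Delta encoded: [4, 25, 18, 20, 2, 8, 23]


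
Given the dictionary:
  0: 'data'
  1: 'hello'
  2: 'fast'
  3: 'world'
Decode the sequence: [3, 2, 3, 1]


Look up each index in the dictionary:
  3 -> 'world'
  2 -> 'fast'
  3 -> 'world'
  1 -> 'hello'

Decoded: "world fast world hello"


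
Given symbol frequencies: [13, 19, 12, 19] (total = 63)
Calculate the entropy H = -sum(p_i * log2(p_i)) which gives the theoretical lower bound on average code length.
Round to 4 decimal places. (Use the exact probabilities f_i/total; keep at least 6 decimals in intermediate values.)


Per-symbol terms -p_i * log2(p_i) with p_i = f_i/63:
  p = 13/63 = 0.206349: log2(p) = -2.276840, -p*log2(p) = 0.469824
  p = 19/63 = 0.301587: log2(p) = -1.729352, -p*log2(p) = 0.521551
  p = 12/63 = 0.190476: log2(p) = -2.392317, -p*log2(p) = 0.455680
  p = 19/63 = 0.301587: log2(p) = -1.729352, -p*log2(p) = 0.521551
H = 0.469824 + 0.521551 + 0.455680 + 0.521551 = 1.968606

H = 1.9686 bits/symbol


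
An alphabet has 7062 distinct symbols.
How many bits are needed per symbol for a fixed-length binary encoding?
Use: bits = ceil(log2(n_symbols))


log2(7062) = 12.7859
Bracket: 2^12 = 4096 < 7062 <= 2^13 = 8192
So ceil(log2(7062)) = 13

bits = ceil(log2(7062)) = ceil(12.7859) = 13 bits


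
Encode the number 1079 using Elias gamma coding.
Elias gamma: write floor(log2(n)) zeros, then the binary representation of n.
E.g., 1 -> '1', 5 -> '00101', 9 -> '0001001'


num_bits = floor(log2(1079)) + 1 = 11
leading_zeros = num_bits - 1 = 10
binary(1079) = 10000110111

Elias gamma(1079) = '0000000000' + '10000110111' = 000000000010000110111 (21 bits)


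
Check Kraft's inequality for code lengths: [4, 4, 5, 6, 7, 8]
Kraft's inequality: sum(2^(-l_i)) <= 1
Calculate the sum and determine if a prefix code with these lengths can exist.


Sum = 2^(-4) + 2^(-4) + 2^(-5) + 2^(-6) + 2^(-7) + 2^(-8)
    = 0.0625 + 0.0625 + 0.03125 + 0.015625 + 0.0078125 + 0.00390625
    = 47/256 = 0.18359375
Since 0.18359375 <= 1, Kraft's inequality IS satisfied.
A prefix code with these lengths CAN exist.

Kraft sum = 0.18359375. Satisfied.


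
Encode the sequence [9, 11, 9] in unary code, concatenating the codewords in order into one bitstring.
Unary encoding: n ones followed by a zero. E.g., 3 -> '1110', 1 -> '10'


Encode each number as n ones followed by a terminating 0:
  9 -> 1111111110 (10 bits)
  11 -> 111111111110 (12 bits)
  9 -> 1111111110 (10 bits)
Total length = 10 + 12 + 10 = 32 bits.

Unary([9, 11, 9]) = 11111111101111111111101111111110 (32 bits)


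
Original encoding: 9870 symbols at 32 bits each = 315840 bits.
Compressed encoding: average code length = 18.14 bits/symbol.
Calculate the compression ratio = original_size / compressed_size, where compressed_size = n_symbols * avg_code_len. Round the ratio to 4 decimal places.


original_size = n_symbols * orig_bits = 9870 * 32 = 315840 bits
compressed_size = n_symbols * avg_code_len = 9870 * 18.14 = 179041.8 bits
ratio = original_size / compressed_size = 315840 / 179041.8 = 1.7641

Compression ratio = 1.7641


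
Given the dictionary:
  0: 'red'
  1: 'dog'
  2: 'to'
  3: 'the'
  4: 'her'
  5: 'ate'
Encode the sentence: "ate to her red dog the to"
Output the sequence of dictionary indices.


Look up each word in the dictionary:
  'ate' -> 5
  'to' -> 2
  'her' -> 4
  'red' -> 0
  'dog' -> 1
  'the' -> 3
  'to' -> 2

Encoded: [5, 2, 4, 0, 1, 3, 2]


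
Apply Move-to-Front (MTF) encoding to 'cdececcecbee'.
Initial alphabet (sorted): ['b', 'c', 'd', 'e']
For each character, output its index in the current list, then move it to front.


MTF encoding:
'c': index 1 in ['b', 'c', 'd', 'e'] -> ['c', 'b', 'd', 'e']
'd': index 2 in ['c', 'b', 'd', 'e'] -> ['d', 'c', 'b', 'e']
'e': index 3 in ['d', 'c', 'b', 'e'] -> ['e', 'd', 'c', 'b']
'c': index 2 in ['e', 'd', 'c', 'b'] -> ['c', 'e', 'd', 'b']
'e': index 1 in ['c', 'e', 'd', 'b'] -> ['e', 'c', 'd', 'b']
'c': index 1 in ['e', 'c', 'd', 'b'] -> ['c', 'e', 'd', 'b']
'c': index 0 in ['c', 'e', 'd', 'b'] -> ['c', 'e', 'd', 'b']
'e': index 1 in ['c', 'e', 'd', 'b'] -> ['e', 'c', 'd', 'b']
'c': index 1 in ['e', 'c', 'd', 'b'] -> ['c', 'e', 'd', 'b']
'b': index 3 in ['c', 'e', 'd', 'b'] -> ['b', 'c', 'e', 'd']
'e': index 2 in ['b', 'c', 'e', 'd'] -> ['e', 'b', 'c', 'd']
'e': index 0 in ['e', 'b', 'c', 'd'] -> ['e', 'b', 'c', 'd']


Output: [1, 2, 3, 2, 1, 1, 0, 1, 1, 3, 2, 0]


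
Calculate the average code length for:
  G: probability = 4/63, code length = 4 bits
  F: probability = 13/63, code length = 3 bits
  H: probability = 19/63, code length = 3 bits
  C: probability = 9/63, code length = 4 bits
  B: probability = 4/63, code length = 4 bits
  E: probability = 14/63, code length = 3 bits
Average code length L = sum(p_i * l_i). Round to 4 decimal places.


Weighted contributions p_i * l_i:
  G: (4/63) * 4 = 16/63
  F: (13/63) * 3 = 39/63
  H: (19/63) * 3 = 57/63
  C: (9/63) * 4 = 36/63
  B: (4/63) * 4 = 16/63
  E: (14/63) * 3 = 42/63
Sum = (16 + 39 + 57 + 36 + 16 + 42)/63 = 206/63

L = 206/63 = 3.2698 bits/symbol


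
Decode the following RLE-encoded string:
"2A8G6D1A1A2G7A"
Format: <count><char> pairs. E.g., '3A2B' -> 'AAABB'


Expanding each <count><char> pair:
  2A -> 'AA'
  8G -> 'GGGGGGGG'
  6D -> 'DDDDDD'
  1A -> 'A'
  1A -> 'A'
  2G -> 'GG'
  7A -> 'AAAAAAA'

Decoded = AAGGGGGGGGDDDDDDAAGGAAAAAAA


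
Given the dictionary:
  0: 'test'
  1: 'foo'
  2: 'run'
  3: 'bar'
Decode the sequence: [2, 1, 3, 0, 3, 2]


Look up each index in the dictionary:
  2 -> 'run'
  1 -> 'foo'
  3 -> 'bar'
  0 -> 'test'
  3 -> 'bar'
  2 -> 'run'

Decoded: "run foo bar test bar run"


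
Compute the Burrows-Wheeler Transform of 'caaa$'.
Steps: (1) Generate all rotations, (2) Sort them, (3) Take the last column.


Rotations (sorted):
  0: $caaa -> last char: a
  1: a$caa -> last char: a
  2: aa$ca -> last char: a
  3: aaa$c -> last char: c
  4: caaa$ -> last char: $


BWT = aaac$


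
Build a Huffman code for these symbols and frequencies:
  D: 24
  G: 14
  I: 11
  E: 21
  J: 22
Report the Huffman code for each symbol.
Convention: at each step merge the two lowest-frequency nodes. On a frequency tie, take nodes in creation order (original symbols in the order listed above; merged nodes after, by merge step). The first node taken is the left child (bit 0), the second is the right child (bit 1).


Huffman tree construction:
Step 1: Merge I(11) + G(14) = 25
Step 2: Merge E(21) + J(22) = 43
Step 3: Merge D(24) + (I+G)(25) = 49
Step 4: Merge (E+J)(43) + (D+(I+G))(49) = 92
Read each symbol's code off the tree from the root (left child = 0, right child = 1).

Codes:
  D: 10 (length 2)
  G: 111 (length 3)
  I: 110 (length 3)
  E: 00 (length 2)
  J: 01 (length 2)
Average code length: 209/92 = 2.2717 bits/symbol


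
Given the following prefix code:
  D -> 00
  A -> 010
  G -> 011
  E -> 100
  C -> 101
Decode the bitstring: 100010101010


Decoding step by step:
Bits 100 -> E
Bits 010 -> A
Bits 101 -> C
Bits 010 -> A


Decoded message: EACA


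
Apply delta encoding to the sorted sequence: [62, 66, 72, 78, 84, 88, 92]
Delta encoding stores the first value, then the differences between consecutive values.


First value: 62
Deltas:
  66 - 62 = 4
  72 - 66 = 6
  78 - 72 = 6
  84 - 78 = 6
  88 - 84 = 4
  92 - 88 = 4


Delta encoded: [62, 4, 6, 6, 6, 4, 4]


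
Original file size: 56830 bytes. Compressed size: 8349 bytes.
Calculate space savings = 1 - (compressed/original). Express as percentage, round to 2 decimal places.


ratio = compressed/original = 8349/56830 = 0.146912
savings = 1 - ratio = 1 - 0.146912 = 0.853088
as a percentage: 0.853088 * 100 = 85.31%

Space savings = 1 - 8349/56830 = 85.31%


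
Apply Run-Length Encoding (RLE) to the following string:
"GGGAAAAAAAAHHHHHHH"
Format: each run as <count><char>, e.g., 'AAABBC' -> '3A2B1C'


Scanning runs left to right:
  i=0: run of 'G' x 3 -> '3G'
  i=3: run of 'A' x 8 -> '8A'
  i=11: run of 'H' x 7 -> '7H'

RLE = 3G8A7H


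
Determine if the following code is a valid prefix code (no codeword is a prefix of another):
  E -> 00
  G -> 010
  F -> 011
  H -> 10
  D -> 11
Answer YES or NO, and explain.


Checking each pair (does one codeword prefix another?):
  E='00' vs G='010': no prefix
  E='00' vs F='011': no prefix
  E='00' vs H='10': no prefix
  E='00' vs D='11': no prefix
  G='010' vs E='00': no prefix
  G='010' vs F='011': no prefix
  G='010' vs H='10': no prefix
  G='010' vs D='11': no prefix
  F='011' vs E='00': no prefix
  F='011' vs G='010': no prefix
  F='011' vs H='10': no prefix
  F='011' vs D='11': no prefix
  H='10' vs E='00': no prefix
  H='10' vs G='010': no prefix
  H='10' vs F='011': no prefix
  H='10' vs D='11': no prefix
  D='11' vs E='00': no prefix
  D='11' vs G='010': no prefix
  D='11' vs F='011': no prefix
  D='11' vs H='10': no prefix
No violation found over all pairs.

YES -- this is a valid prefix code. No codeword is a prefix of any other codeword.


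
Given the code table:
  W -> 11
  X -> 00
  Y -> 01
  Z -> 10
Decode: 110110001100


Decoding:
11 -> W
01 -> Y
10 -> Z
00 -> X
11 -> W
00 -> X


Result: WYZXWX


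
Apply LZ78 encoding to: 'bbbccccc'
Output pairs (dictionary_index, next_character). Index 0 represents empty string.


LZ78 encoding steps:
Dictionary: {0: ''}
Step 1: w='' (idx 0), next='b' -> output (0, 'b'), add 'b' as idx 1
Step 2: w='b' (idx 1), next='b' -> output (1, 'b'), add 'bb' as idx 2
Step 3: w='' (idx 0), next='c' -> output (0, 'c'), add 'c' as idx 3
Step 4: w='c' (idx 3), next='c' -> output (3, 'c'), add 'cc' as idx 4
Step 5: w='cc' (idx 4), end of input -> output (4, '')


Encoded: [(0, 'b'), (1, 'b'), (0, 'c'), (3, 'c'), (4, '')]


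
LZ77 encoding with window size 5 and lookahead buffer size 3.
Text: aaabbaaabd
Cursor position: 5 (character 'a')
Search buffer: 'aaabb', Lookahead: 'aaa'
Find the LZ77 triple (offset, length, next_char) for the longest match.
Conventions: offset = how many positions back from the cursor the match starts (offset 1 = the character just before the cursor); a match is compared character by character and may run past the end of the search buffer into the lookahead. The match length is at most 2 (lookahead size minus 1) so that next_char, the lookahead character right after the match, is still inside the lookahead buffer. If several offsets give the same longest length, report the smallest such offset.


Try each offset into the search buffer:
  offset=1 (pos 4, char 'b'): match length 0
  offset=2 (pos 3, char 'b'): match length 0
  offset=3 (pos 2, char 'a'): match length 1
  offset=4 (pos 1, char 'a'): match length 2
  offset=5 (pos 0, char 'a'): match length 2
Longest match has length 2, found at offsets 4, 5; take the smallest, offset 4.
next_char = character at position 5 + 2 = 7 -> 'a'

Best match: offset=4, length=2 (matching 'aa' starting at position 1)
LZ77 triple: (4, 2, 'a')


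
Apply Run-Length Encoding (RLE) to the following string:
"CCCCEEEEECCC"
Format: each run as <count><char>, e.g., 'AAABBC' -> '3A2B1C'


Scanning runs left to right:
  i=0: run of 'C' x 4 -> '4C'
  i=4: run of 'E' x 5 -> '5E'
  i=9: run of 'C' x 3 -> '3C'

RLE = 4C5E3C


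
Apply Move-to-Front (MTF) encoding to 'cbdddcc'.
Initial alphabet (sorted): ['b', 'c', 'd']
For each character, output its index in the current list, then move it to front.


MTF encoding:
'c': index 1 in ['b', 'c', 'd'] -> ['c', 'b', 'd']
'b': index 1 in ['c', 'b', 'd'] -> ['b', 'c', 'd']
'd': index 2 in ['b', 'c', 'd'] -> ['d', 'b', 'c']
'd': index 0 in ['d', 'b', 'c'] -> ['d', 'b', 'c']
'd': index 0 in ['d', 'b', 'c'] -> ['d', 'b', 'c']
'c': index 2 in ['d', 'b', 'c'] -> ['c', 'd', 'b']
'c': index 0 in ['c', 'd', 'b'] -> ['c', 'd', 'b']


Output: [1, 1, 2, 0, 0, 2, 0]


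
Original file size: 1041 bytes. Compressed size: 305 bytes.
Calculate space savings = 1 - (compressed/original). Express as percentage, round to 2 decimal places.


ratio = compressed/original = 305/1041 = 0.292988
savings = 1 - ratio = 1 - 0.292988 = 0.707012
as a percentage: 0.707012 * 100 = 70.7%

Space savings = 1 - 305/1041 = 70.7%


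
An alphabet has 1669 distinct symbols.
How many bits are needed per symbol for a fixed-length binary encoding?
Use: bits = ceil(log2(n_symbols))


log2(1669) = 10.7048
Bracket: 2^10 = 1024 < 1669 <= 2^11 = 2048
So ceil(log2(1669)) = 11

bits = ceil(log2(1669)) = ceil(10.7048) = 11 bits


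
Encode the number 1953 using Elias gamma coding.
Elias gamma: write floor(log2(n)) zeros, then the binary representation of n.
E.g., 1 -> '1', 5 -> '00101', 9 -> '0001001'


num_bits = floor(log2(1953)) + 1 = 11
leading_zeros = num_bits - 1 = 10
binary(1953) = 11110100001

Elias gamma(1953) = '0000000000' + '11110100001' = 000000000011110100001 (21 bits)


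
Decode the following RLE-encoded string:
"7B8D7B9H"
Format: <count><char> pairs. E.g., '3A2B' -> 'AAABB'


Expanding each <count><char> pair:
  7B -> 'BBBBBBB'
  8D -> 'DDDDDDDD'
  7B -> 'BBBBBBB'
  9H -> 'HHHHHHHHH'

Decoded = BBBBBBBDDDDDDDDBBBBBBBHHHHHHHHH


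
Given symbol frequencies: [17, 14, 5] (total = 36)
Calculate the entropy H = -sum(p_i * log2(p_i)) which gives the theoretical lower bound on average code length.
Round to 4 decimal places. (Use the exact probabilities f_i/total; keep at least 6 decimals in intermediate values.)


Per-symbol terms -p_i * log2(p_i) with p_i = f_i/36:
  p = 17/36 = 0.472222: log2(p) = -1.082462, -p*log2(p) = 0.511163
  p = 14/36 = 0.388889: log2(p) = -1.362570, -p*log2(p) = 0.529888
  p = 5/36 = 0.138889: log2(p) = -2.847997, -p*log2(p) = 0.395555
H = 0.511163 + 0.529888 + 0.395555 = 1.436606

H = 1.4366 bits/symbol


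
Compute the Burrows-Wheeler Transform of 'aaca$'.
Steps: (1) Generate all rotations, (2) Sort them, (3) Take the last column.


Rotations (sorted):
  0: $aaca -> last char: a
  1: a$aac -> last char: c
  2: aaca$ -> last char: $
  3: aca$a -> last char: a
  4: ca$aa -> last char: a


BWT = ac$aa


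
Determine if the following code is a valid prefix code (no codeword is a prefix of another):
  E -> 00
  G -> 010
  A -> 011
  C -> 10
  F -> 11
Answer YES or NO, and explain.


Checking each pair (does one codeword prefix another?):
  E='00' vs G='010': no prefix
  E='00' vs A='011': no prefix
  E='00' vs C='10': no prefix
  E='00' vs F='11': no prefix
  G='010' vs E='00': no prefix
  G='010' vs A='011': no prefix
  G='010' vs C='10': no prefix
  G='010' vs F='11': no prefix
  A='011' vs E='00': no prefix
  A='011' vs G='010': no prefix
  A='011' vs C='10': no prefix
  A='011' vs F='11': no prefix
  C='10' vs E='00': no prefix
  C='10' vs G='010': no prefix
  C='10' vs A='011': no prefix
  C='10' vs F='11': no prefix
  F='11' vs E='00': no prefix
  F='11' vs G='010': no prefix
  F='11' vs A='011': no prefix
  F='11' vs C='10': no prefix
No violation found over all pairs.

YES -- this is a valid prefix code. No codeword is a prefix of any other codeword.


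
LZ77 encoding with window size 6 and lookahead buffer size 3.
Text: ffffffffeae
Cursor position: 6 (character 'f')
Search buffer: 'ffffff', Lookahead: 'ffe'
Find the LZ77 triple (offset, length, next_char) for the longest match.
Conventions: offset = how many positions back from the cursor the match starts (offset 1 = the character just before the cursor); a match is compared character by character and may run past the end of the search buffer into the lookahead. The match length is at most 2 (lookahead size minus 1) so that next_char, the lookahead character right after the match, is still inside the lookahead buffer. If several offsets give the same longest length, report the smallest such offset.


Try each offset into the search buffer:
  offset=1 (pos 5, char 'f'): match length 2
  offset=2 (pos 4, char 'f'): match length 2
  offset=3 (pos 3, char 'f'): match length 2
  offset=4 (pos 2, char 'f'): match length 2
  offset=5 (pos 1, char 'f'): match length 2
  offset=6 (pos 0, char 'f'): match length 2
Longest match has length 2, found at offsets 1, 2, 3, 4, 5, 6; take the smallest, offset 1.
next_char = character at position 6 + 2 = 8 -> 'e'

Best match: offset=1, length=2 (matching 'ff' starting at position 5)
LZ77 triple: (1, 2, 'e')


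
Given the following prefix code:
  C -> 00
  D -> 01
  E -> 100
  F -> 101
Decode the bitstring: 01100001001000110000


Decoding step by step:
Bits 01 -> D
Bits 100 -> E
Bits 00 -> C
Bits 100 -> E
Bits 100 -> E
Bits 01 -> D
Bits 100 -> E
Bits 00 -> C


Decoded message: DECEEDEC


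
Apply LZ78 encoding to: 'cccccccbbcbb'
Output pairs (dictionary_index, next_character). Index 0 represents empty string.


LZ78 encoding steps:
Dictionary: {0: ''}
Step 1: w='' (idx 0), next='c' -> output (0, 'c'), add 'c' as idx 1
Step 2: w='c' (idx 1), next='c' -> output (1, 'c'), add 'cc' as idx 2
Step 3: w='cc' (idx 2), next='c' -> output (2, 'c'), add 'ccc' as idx 3
Step 4: w='c' (idx 1), next='b' -> output (1, 'b'), add 'cb' as idx 4
Step 5: w='' (idx 0), next='b' -> output (0, 'b'), add 'b' as idx 5
Step 6: w='cb' (idx 4), next='b' -> output (4, 'b'), add 'cbb' as idx 6


Encoded: [(0, 'c'), (1, 'c'), (2, 'c'), (1, 'b'), (0, 'b'), (4, 'b')]


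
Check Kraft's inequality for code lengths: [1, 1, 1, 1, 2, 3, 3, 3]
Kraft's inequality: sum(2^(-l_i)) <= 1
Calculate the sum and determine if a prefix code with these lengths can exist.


Sum = 2^(-1) + 2^(-1) + 2^(-1) + 2^(-1) + 2^(-2) + 2^(-3) + 2^(-3) + 2^(-3)
    = 0.5 + 0.5 + 0.5 + 0.5 + 0.25 + 0.125 + 0.125 + 0.125
    = 21/8 = 2.625
Since 2.625 > 1, Kraft's inequality is NOT satisfied.
A prefix code with these lengths CANNOT exist.

Kraft sum = 2.625. Not satisfied.


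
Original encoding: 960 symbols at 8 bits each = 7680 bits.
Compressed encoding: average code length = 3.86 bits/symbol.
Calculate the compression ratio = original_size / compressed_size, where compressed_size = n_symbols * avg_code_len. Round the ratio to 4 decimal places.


original_size = n_symbols * orig_bits = 960 * 8 = 7680 bits
compressed_size = n_symbols * avg_code_len = 960 * 3.86 = 3705.6 bits
ratio = original_size / compressed_size = 7680 / 3705.6 = 2.0725

Compression ratio = 2.0725


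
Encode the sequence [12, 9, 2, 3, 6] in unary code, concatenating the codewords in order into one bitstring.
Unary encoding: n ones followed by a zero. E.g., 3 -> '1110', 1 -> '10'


Encode each number as n ones followed by a terminating 0:
  12 -> 1111111111110 (13 bits)
  9 -> 1111111110 (10 bits)
  2 -> 110 (3 bits)
  3 -> 1110 (4 bits)
  6 -> 1111110 (7 bits)
Total length = 13 + 10 + 3 + 4 + 7 = 37 bits.

Unary([12, 9, 2, 3, 6]) = 1111111111110111111111011011101111110 (37 bits)


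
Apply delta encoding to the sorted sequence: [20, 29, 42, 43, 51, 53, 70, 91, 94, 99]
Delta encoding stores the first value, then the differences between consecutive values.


First value: 20
Deltas:
  29 - 20 = 9
  42 - 29 = 13
  43 - 42 = 1
  51 - 43 = 8
  53 - 51 = 2
  70 - 53 = 17
  91 - 70 = 21
  94 - 91 = 3
  99 - 94 = 5


Delta encoded: [20, 9, 13, 1, 8, 2, 17, 21, 3, 5]


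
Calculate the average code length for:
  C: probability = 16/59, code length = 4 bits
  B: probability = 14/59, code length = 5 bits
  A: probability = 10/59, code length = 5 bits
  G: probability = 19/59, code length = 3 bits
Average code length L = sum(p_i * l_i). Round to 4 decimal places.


Weighted contributions p_i * l_i:
  C: (16/59) * 4 = 64/59
  B: (14/59) * 5 = 70/59
  A: (10/59) * 5 = 50/59
  G: (19/59) * 3 = 57/59
Sum = (64 + 70 + 50 + 57)/59 = 241/59

L = 241/59 = 4.0847 bits/symbol


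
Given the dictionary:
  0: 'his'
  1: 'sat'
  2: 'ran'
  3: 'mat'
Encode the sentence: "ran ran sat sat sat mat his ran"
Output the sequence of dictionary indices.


Look up each word in the dictionary:
  'ran' -> 2
  'ran' -> 2
  'sat' -> 1
  'sat' -> 1
  'sat' -> 1
  'mat' -> 3
  'his' -> 0
  'ran' -> 2

Encoded: [2, 2, 1, 1, 1, 3, 0, 2]


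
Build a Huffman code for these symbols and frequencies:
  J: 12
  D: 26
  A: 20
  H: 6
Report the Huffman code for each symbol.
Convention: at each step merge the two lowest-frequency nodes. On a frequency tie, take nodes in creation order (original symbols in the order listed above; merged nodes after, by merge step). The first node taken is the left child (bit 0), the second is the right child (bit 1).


Huffman tree construction:
Step 1: Merge H(6) + J(12) = 18
Step 2: Merge (H+J)(18) + A(20) = 38
Step 3: Merge D(26) + ((H+J)+A)(38) = 64
Read each symbol's code off the tree from the root (left child = 0, right child = 1).

Codes:
  J: 101 (length 3)
  D: 0 (length 1)
  A: 11 (length 2)
  H: 100 (length 3)
Average code length: 120/64 = 1.8750 bits/symbol


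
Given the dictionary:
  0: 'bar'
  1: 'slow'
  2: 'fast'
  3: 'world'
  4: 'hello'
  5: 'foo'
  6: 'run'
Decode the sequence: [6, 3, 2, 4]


Look up each index in the dictionary:
  6 -> 'run'
  3 -> 'world'
  2 -> 'fast'
  4 -> 'hello'

Decoded: "run world fast hello"


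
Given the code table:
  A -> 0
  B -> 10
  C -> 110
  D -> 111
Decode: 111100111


Decoding:
111 -> D
10 -> B
0 -> A
111 -> D


Result: DBAD


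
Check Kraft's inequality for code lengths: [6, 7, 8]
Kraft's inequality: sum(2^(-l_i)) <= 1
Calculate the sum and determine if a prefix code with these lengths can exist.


Sum = 2^(-6) + 2^(-7) + 2^(-8)
    = 0.015625 + 0.0078125 + 0.00390625
    = 7/256 = 0.02734375
Since 0.02734375 <= 1, Kraft's inequality IS satisfied.
A prefix code with these lengths CAN exist.

Kraft sum = 0.02734375. Satisfied.


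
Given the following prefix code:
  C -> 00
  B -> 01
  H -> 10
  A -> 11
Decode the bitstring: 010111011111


Decoding step by step:
Bits 01 -> B
Bits 01 -> B
Bits 11 -> A
Bits 01 -> B
Bits 11 -> A
Bits 11 -> A


Decoded message: BBABAA


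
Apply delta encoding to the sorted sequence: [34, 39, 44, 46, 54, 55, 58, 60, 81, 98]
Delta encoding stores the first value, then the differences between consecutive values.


First value: 34
Deltas:
  39 - 34 = 5
  44 - 39 = 5
  46 - 44 = 2
  54 - 46 = 8
  55 - 54 = 1
  58 - 55 = 3
  60 - 58 = 2
  81 - 60 = 21
  98 - 81 = 17


Delta encoded: [34, 5, 5, 2, 8, 1, 3, 2, 21, 17]


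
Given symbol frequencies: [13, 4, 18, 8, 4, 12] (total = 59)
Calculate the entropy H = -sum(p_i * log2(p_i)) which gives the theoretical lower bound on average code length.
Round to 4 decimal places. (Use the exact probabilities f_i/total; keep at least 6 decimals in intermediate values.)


Per-symbol terms -p_i * log2(p_i) with p_i = f_i/59:
  p = 13/59 = 0.220339: log2(p) = -2.182203, -p*log2(p) = 0.480824
  p = 4/59 = 0.067797: log2(p) = -3.882643, -p*log2(p) = 0.263230
  p = 18/59 = 0.305085: log2(p) = -1.712718, -p*log2(p) = 0.522524
  p = 8/59 = 0.135593: log2(p) = -2.882643, -p*log2(p) = 0.390867
  p = 4/59 = 0.067797: log2(p) = -3.882643, -p*log2(p) = 0.263230
  p = 12/59 = 0.203390: log2(p) = -2.297681, -p*log2(p) = 0.467325
H = 0.480824 + 0.263230 + 0.522524 + 0.390867 + 0.263230 + 0.467325 = 2.388000

H = 2.388 bits/symbol


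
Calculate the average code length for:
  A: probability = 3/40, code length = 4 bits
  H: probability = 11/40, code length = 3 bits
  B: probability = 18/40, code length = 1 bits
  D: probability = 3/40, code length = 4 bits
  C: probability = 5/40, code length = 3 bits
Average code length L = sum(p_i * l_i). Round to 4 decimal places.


Weighted contributions p_i * l_i:
  A: (3/40) * 4 = 12/40
  H: (11/40) * 3 = 33/40
  B: (18/40) * 1 = 18/40
  D: (3/40) * 4 = 12/40
  C: (5/40) * 3 = 15/40
Sum = (12 + 33 + 18 + 12 + 15)/40 = 90/40

L = 90/40 = 2.2500 bits/symbol


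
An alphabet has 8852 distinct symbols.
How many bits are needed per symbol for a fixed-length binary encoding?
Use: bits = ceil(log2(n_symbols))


log2(8852) = 13.1118
Bracket: 2^13 = 8192 < 8852 <= 2^14 = 16384
So ceil(log2(8852)) = 14

bits = ceil(log2(8852)) = ceil(13.1118) = 14 bits


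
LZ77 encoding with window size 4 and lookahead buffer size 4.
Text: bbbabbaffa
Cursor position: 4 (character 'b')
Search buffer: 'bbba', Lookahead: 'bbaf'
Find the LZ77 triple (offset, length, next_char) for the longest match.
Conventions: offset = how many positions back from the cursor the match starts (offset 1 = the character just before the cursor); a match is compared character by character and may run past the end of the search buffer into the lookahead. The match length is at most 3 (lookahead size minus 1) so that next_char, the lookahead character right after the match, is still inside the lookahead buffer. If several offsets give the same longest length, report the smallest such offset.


Try each offset into the search buffer:
  offset=1 (pos 3, char 'a'): match length 0
  offset=2 (pos 2, char 'b'): match length 1
  offset=3 (pos 1, char 'b'): match length 3
  offset=4 (pos 0, char 'b'): match length 2
Longest match has length 3 at offset 3.
next_char = character at position 4 + 3 = 7 -> 'f'

Best match: offset=3, length=3 (matching 'bba' starting at position 1)
LZ77 triple: (3, 3, 'f')


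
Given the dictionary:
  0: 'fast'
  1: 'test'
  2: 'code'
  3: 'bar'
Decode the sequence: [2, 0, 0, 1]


Look up each index in the dictionary:
  2 -> 'code'
  0 -> 'fast'
  0 -> 'fast'
  1 -> 'test'

Decoded: "code fast fast test"


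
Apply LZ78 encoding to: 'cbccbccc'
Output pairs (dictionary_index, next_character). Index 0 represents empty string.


LZ78 encoding steps:
Dictionary: {0: ''}
Step 1: w='' (idx 0), next='c' -> output (0, 'c'), add 'c' as idx 1
Step 2: w='' (idx 0), next='b' -> output (0, 'b'), add 'b' as idx 2
Step 3: w='c' (idx 1), next='c' -> output (1, 'c'), add 'cc' as idx 3
Step 4: w='b' (idx 2), next='c' -> output (2, 'c'), add 'bc' as idx 4
Step 5: w='cc' (idx 3), end of input -> output (3, '')


Encoded: [(0, 'c'), (0, 'b'), (1, 'c'), (2, 'c'), (3, '')]


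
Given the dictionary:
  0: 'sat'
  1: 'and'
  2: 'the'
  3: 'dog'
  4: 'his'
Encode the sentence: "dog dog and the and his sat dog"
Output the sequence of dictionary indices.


Look up each word in the dictionary:
  'dog' -> 3
  'dog' -> 3
  'and' -> 1
  'the' -> 2
  'and' -> 1
  'his' -> 4
  'sat' -> 0
  'dog' -> 3

Encoded: [3, 3, 1, 2, 1, 4, 0, 3]
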